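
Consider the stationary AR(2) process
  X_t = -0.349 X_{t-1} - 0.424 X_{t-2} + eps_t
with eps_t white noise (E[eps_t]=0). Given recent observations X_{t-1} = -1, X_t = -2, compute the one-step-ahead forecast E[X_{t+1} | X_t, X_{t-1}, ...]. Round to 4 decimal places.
E[X_{t+1} \mid \mathcal F_t] = 1.1220

For an AR(p) model X_t = c + sum_i phi_i X_{t-i} + eps_t, the
one-step-ahead conditional mean is
  E[X_{t+1} | X_t, ...] = c + sum_i phi_i X_{t+1-i}.
Substitute known values:
  E[X_{t+1} | ...] = (-0.349) * (-2) + (-0.424) * (-1)
                   = 1.1220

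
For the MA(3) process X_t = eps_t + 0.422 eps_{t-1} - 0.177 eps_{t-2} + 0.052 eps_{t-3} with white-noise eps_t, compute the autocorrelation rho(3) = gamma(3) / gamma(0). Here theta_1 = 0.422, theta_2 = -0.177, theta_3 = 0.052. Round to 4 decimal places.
\rho(3) = 0.0429

For an MA(q) process with theta_0 = 1, the autocovariance is
  gamma(k) = sigma^2 * sum_{i=0..q-k} theta_i * theta_{i+k},
and rho(k) = gamma(k) / gamma(0). Sigma^2 cancels.
  numerator   = (1)*(0.052) = 0.052.
  denominator = (1)^2 + (0.422)^2 + (-0.177)^2 + (0.052)^2 = 1.212117.
  rho(3) = 0.052 / 1.212117 = 0.0429.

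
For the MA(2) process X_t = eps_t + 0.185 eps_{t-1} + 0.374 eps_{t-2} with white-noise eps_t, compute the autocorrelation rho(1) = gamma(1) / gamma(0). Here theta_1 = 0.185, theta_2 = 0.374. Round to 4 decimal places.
\rho(1) = 0.2165

For an MA(q) process with theta_0 = 1, the autocovariance is
  gamma(k) = sigma^2 * sum_{i=0..q-k} theta_i * theta_{i+k},
and rho(k) = gamma(k) / gamma(0). Sigma^2 cancels.
  numerator   = (1)*(0.185) + (0.185)*(0.374) = 0.25419.
  denominator = (1)^2 + (0.185)^2 + (0.374)^2 = 1.174101.
  rho(1) = 0.25419 / 1.174101 = 0.2165.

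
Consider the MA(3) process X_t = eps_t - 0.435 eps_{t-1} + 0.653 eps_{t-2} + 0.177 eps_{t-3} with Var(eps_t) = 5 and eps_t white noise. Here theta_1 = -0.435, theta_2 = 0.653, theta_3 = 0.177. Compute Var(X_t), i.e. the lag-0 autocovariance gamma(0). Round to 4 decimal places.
\gamma(0) = 8.2348

For an MA(q) process X_t = eps_t + sum_i theta_i eps_{t-i} with
Var(eps_t) = sigma^2, the variance is
  gamma(0) = sigma^2 * (1 + sum_i theta_i^2).
  sum_i theta_i^2 = (-0.435)^2 + (0.653)^2 + (0.177)^2 = 0.189225 + 0.426409 + 0.031329 = 0.646963.
  gamma(0) = 5 * (1 + 0.646963) = 5 * 1.646963 = 8.234815, which rounds to 8.2348.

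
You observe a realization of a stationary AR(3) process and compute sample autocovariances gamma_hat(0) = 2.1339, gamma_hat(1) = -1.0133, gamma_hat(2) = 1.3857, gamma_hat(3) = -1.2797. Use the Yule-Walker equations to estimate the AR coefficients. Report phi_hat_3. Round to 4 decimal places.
\hat\phi_{3} = -0.3690

The Yule-Walker equations for an AR(p) process read, in matrix form,
  Gamma_p phi = r_p,   with   (Gamma_p)_{ij} = gamma(|i - j|),
                       (r_p)_i = gamma(i),   i,j = 1..p.
Substitute the sample gammas (Toeplitz matrix and right-hand side of size 3):
  Gamma_p = [[2.1339, -1.0133, 1.3857], [-1.0133, 2.1339, -1.0133], [1.3857, -1.0133, 2.1339]]
  r_p     = [-1.0133, 1.3857, -1.2797]
Written out (R1..R3):
  (R1) 2.1339 phi_1 - 1.0133 phi_2 + 1.3857 phi_3 = -1.0133
  (R2) -1.0133 phi_1 + 2.1339 phi_2 - 1.0133 phi_3 = 1.3857
  (R3) 1.3857 phi_1 - 1.0133 phi_2 + 2.1339 phi_3 = -1.2797
Gaussian elimination:
  R2 <- R2 - (-1.0133/2.1339) R1 = R2 - (-0.474858) R1:  1.652726 phi_2 - 0.355289 phi_3 = 0.904526
  R3 <- R3 - (1.3857/2.1339) R1 = R3 - (0.649374) R1:  -0.355289 phi_2 + 1.234062 phi_3 = -0.621689
  R3 <- R3 - (-0.355289/1.652726) R2 = R3 - (-0.214971) R2:  1.157685 phi_3 = -0.427242
Back-substitution:
  phi_hat_3 = -0.427242 / 1.157685 = -0.369048
  phi_hat_2 = (0.904526 - (-0.355289)(-0.369048)) / 1.652726 = 0.467959
  phi_hat_1 = (-1.0133 - (-1.0133)(0.467959) - (1.3857)(-0.369048)) / 2.1339 = -0.012994
So phi_hat = [-0.0130, 0.4680, -0.3690].
Therefore phi_hat_3 = -0.3690.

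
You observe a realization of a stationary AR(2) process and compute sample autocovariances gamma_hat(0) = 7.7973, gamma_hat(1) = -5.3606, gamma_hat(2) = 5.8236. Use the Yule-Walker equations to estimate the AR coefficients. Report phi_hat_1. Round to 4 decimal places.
\hat\phi_{1} = -0.3300

The Yule-Walker equations for an AR(p) process read, in matrix form,
  Gamma_p phi = r_p,   with   (Gamma_p)_{ij} = gamma(|i - j|),
                       (r_p)_i = gamma(i),   i,j = 1..p.
Substitute the sample gammas (Toeplitz matrix and right-hand side of size 2):
  Gamma_p = [[7.7973, -5.3606], [-5.3606, 7.7973]]
  r_p     = [-5.3606, 5.8236]
Written out:
  7.7973 phi_1 - 5.3606 phi_2 = -5.3606
  -5.3606 phi_1 + 7.7973 phi_2 = 5.8236
Solve by Cramer's rule:
  det = gamma(0)^2 - gamma(1)^2 = (7.7973)^2 - (-5.3606)^2 = 60.79788729 - 28.73603236 = 32.06185493
  phi_hat_1 = [gamma(1) gamma(0) - gamma(1) gamma(2)] / det = [(-5.3606)(7.7973) - (-5.3606)(5.8236)] / 32.06185493 = -10.58021622 / 32.06185493 = -0.33
  phi_hat_2 = [gamma(0) gamma(2) - gamma(1)^2] / det = [(7.7973)(5.8236) - (-5.3606)^2] / 32.06185493 = 16.67232392 / 32.06185493 = 0.52
So phi_hat = [-0.3300, 0.5200].
Therefore phi_hat_1 = -0.3300.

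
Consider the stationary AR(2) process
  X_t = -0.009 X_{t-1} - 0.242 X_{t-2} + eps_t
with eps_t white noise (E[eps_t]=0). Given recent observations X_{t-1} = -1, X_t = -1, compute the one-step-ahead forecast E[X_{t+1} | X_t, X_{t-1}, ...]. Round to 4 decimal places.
E[X_{t+1} \mid \mathcal F_t] = 0.2510

For an AR(p) model X_t = c + sum_i phi_i X_{t-i} + eps_t, the
one-step-ahead conditional mean is
  E[X_{t+1} | X_t, ...] = c + sum_i phi_i X_{t+1-i}.
Substitute known values:
  E[X_{t+1} | ...] = (-0.009) * (-1) + (-0.242) * (-1)
                   = 0.2510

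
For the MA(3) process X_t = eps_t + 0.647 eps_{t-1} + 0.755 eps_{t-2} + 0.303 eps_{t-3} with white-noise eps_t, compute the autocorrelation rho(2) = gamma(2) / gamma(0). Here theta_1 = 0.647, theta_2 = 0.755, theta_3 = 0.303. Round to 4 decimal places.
\rho(2) = 0.4571

For an MA(q) process with theta_0 = 1, the autocovariance is
  gamma(k) = sigma^2 * sum_{i=0..q-k} theta_i * theta_{i+k},
and rho(k) = gamma(k) / gamma(0). Sigma^2 cancels.
  numerator   = (1)*(0.755) + (0.647)*(0.303) = 0.951041.
  denominator = (1)^2 + (0.647)^2 + (0.755)^2 + (0.303)^2 = 2.080443.
  rho(2) = 0.951041 / 2.080443 = 0.4571.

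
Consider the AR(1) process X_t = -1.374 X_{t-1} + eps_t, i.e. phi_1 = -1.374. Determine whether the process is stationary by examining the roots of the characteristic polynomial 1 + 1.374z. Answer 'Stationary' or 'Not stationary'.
\text{Not stationary}

The AR(p) characteristic polynomial is P(z) = 1 + 1.374z.
Stationarity requires all roots to lie outside the unit circle, i.e. |z| > 1 for every root.
This is linear in z: 1 + (1.374) z = 0  =>  z = -1/(1.374) = -0.727802,  |z| = 0.727802.
Moduli of all roots: 0.7278.
All moduli strictly greater than 1? No.
Verdict: Not stationary.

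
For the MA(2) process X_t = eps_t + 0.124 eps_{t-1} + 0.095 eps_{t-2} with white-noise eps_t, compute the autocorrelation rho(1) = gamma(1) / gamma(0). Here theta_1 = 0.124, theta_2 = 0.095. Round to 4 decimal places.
\rho(1) = 0.1325

For an MA(q) process with theta_0 = 1, the autocovariance is
  gamma(k) = sigma^2 * sum_{i=0..q-k} theta_i * theta_{i+k},
and rho(k) = gamma(k) / gamma(0). Sigma^2 cancels.
  numerator   = (1)*(0.124) + (0.124)*(0.095) = 0.13578.
  denominator = (1)^2 + (0.124)^2 + (0.095)^2 = 1.024401.
  rho(1) = 0.13578 / 1.024401 = 0.1325.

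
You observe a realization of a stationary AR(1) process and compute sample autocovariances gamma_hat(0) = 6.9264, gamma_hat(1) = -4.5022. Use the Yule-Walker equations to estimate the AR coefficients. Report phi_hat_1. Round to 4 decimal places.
\hat\phi_{1} = -0.6500

The Yule-Walker equations for an AR(p) process read, in matrix form,
  Gamma_p phi = r_p,   with   (Gamma_p)_{ij} = gamma(|i - j|),
                       (r_p)_i = gamma(i),   i,j = 1..p.
Substitute the sample gammas (Toeplitz matrix and right-hand side of size 1):
  Gamma_p = [[6.9264]]
  r_p     = [-4.5022]
With p = 1 this is the single equation gamma(0) phi_1 = gamma(1):
  phi_hat_1 = gamma(1) / gamma(0) = -4.5022 / 6.9264 = -0.6500.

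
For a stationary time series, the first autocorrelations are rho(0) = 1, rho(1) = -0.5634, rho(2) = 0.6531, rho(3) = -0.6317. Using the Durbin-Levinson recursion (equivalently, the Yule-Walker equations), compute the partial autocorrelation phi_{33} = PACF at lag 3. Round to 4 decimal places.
\phi_{33} = -0.3239

The PACF at lag k is phi_{kk}, the last component of the solution
to the Yule-Walker system G_k phi = r_k where
  (G_k)_{ij} = rho(|i - j|), (r_k)_i = rho(i), i,j = 1..k.
Equivalently, Durbin-Levinson gives phi_{kk} iteratively:
  phi_{11} = rho(1)
  phi_{kk} = [rho(k) - sum_{j=1..k-1} phi_{k-1,j} rho(k-j)]
            / [1 - sum_{j=1..k-1} phi_{k-1,j} rho(j)],
  phi_{k,j} = phi_{k-1,j} - phi_{kk} phi_{k-1,k-j},  j = 1..k-1.
Step k = 1:
  phi_11 = rho(1) = -0.5634.
Step k = 2:
  phi_22 = [rho(2) - phi_11 rho(1)] / [1 - phi_11 rho(1)] = [0.6531 - (-0.5634)(-0.5634)] / [1 - (-0.5634)(-0.5634)]
         = 0.33568044 / 0.68258044 = 0.491782.
  Update: phi_21 = phi_11 - phi_22 phi_11 = -0.5634 - (0.491782)(-0.5634) = -0.28633.
Step k = 3:
  phi_33 = [rho(3) - phi_21 rho(2) - phi_22 rho(1)] / [1 - phi_21 rho(1) - phi_22 rho(2)]
    numerator   = -0.6317 - (-0.28633)(0.6531) - (0.491782)(-0.5634) = -0.16762798
    denominator = 1 - (-0.28633)(-0.5634) - (0.491782)(0.6531) = 0.51749901
  phi_33 = -0.16762798 / 0.51749901 = -0.3239.
Therefore phi_{33} = -0.3239.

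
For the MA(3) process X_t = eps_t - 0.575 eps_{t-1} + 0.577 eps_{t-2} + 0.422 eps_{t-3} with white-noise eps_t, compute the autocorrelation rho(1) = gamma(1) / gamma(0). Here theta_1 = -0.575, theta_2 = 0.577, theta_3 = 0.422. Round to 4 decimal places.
\rho(1) = -0.3602

For an MA(q) process with theta_0 = 1, the autocovariance is
  gamma(k) = sigma^2 * sum_{i=0..q-k} theta_i * theta_{i+k},
and rho(k) = gamma(k) / gamma(0). Sigma^2 cancels.
  numerator   = (1)*(-0.575) + (-0.575)*(0.577) + (0.577)*(0.422) = -0.663281.
  denominator = (1)^2 + (-0.575)^2 + (0.577)^2 + (0.422)^2 = 1.841638.
  rho(1) = -0.663281 / 1.841638 = -0.3602.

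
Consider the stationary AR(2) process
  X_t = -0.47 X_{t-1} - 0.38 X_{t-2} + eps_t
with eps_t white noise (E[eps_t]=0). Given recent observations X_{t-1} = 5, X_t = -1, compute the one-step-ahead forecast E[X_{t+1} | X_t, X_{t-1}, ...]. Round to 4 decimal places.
E[X_{t+1} \mid \mathcal F_t] = -1.4300

For an AR(p) model X_t = c + sum_i phi_i X_{t-i} + eps_t, the
one-step-ahead conditional mean is
  E[X_{t+1} | X_t, ...] = c + sum_i phi_i X_{t+1-i}.
Substitute known values:
  E[X_{t+1} | ...] = (-0.47) * (-1) + (-0.38) * (5)
                   = -1.4300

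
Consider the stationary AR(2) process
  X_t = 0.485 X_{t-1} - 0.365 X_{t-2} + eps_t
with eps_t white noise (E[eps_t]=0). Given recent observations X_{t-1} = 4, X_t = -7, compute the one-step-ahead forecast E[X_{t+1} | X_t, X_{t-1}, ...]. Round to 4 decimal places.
E[X_{t+1} \mid \mathcal F_t] = -4.8550

For an AR(p) model X_t = c + sum_i phi_i X_{t-i} + eps_t, the
one-step-ahead conditional mean is
  E[X_{t+1} | X_t, ...] = c + sum_i phi_i X_{t+1-i}.
Substitute known values:
  E[X_{t+1} | ...] = (0.485) * (-7) + (-0.365) * (4)
                   = -4.8550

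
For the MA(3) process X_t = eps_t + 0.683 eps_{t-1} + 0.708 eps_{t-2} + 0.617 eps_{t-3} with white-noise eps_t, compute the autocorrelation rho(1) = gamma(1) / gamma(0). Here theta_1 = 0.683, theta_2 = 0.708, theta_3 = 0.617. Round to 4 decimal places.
\rho(1) = 0.6828

For an MA(q) process with theta_0 = 1, the autocovariance is
  gamma(k) = sigma^2 * sum_{i=0..q-k} theta_i * theta_{i+k},
and rho(k) = gamma(k) / gamma(0). Sigma^2 cancels.
  numerator   = (1)*(0.683) + (0.683)*(0.708) + (0.708)*(0.617) = 1.6034.
  denominator = (1)^2 + (0.683)^2 + (0.708)^2 + (0.617)^2 = 2.348442.
  rho(1) = 1.6034 / 2.348442 = 0.6828.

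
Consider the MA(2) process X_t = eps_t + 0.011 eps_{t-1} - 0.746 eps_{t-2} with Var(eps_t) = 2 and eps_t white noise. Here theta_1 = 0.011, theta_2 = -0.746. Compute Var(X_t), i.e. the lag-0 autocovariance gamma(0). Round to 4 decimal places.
\gamma(0) = 3.1133

For an MA(q) process X_t = eps_t + sum_i theta_i eps_{t-i} with
Var(eps_t) = sigma^2, the variance is
  gamma(0) = sigma^2 * (1 + sum_i theta_i^2).
  sum_i theta_i^2 = (0.011)^2 + (-0.746)^2 = 0.000121 + 0.556516 = 0.556637.
  gamma(0) = 2 * (1 + 0.556637) = 2 * 1.556637 = 3.113274, which rounds to 3.1133.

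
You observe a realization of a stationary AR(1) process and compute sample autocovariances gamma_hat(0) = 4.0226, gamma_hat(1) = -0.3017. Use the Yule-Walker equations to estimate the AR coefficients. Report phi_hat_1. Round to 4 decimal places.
\hat\phi_{1} = -0.0750

The Yule-Walker equations for an AR(p) process read, in matrix form,
  Gamma_p phi = r_p,   with   (Gamma_p)_{ij} = gamma(|i - j|),
                       (r_p)_i = gamma(i),   i,j = 1..p.
Substitute the sample gammas (Toeplitz matrix and right-hand side of size 1):
  Gamma_p = [[4.0226]]
  r_p     = [-0.3017]
With p = 1 this is the single equation gamma(0) phi_1 = gamma(1):
  phi_hat_1 = gamma(1) / gamma(0) = -0.3017 / 4.0226 = -0.0750.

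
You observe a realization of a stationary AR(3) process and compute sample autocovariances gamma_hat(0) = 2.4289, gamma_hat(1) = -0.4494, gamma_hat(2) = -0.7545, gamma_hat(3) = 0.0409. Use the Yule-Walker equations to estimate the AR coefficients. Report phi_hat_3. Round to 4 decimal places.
\hat\phi_{3} = -0.1510

The Yule-Walker equations for an AR(p) process read, in matrix form,
  Gamma_p phi = r_p,   with   (Gamma_p)_{ij} = gamma(|i - j|),
                       (r_p)_i = gamma(i),   i,j = 1..p.
Substitute the sample gammas (Toeplitz matrix and right-hand side of size 3):
  Gamma_p = [[2.4289, -0.4494, -0.7545], [-0.4494, 2.4289, -0.4494], [-0.7545, -0.4494, 2.4289]]
  r_p     = [-0.4494, -0.7545, 0.0409]
Written out (R1..R3):
  (R1) 2.4289 phi_1 - 0.4494 phi_2 - 0.7545 phi_3 = -0.4494
  (R2) -0.4494 phi_1 + 2.4289 phi_2 - 0.4494 phi_3 = -0.7545
  (R3) -0.7545 phi_1 - 0.4494 phi_2 + 2.4289 phi_3 = 0.0409
Gaussian elimination:
  R2 <- R2 - (-0.4494/2.4289) R1 = R2 - (-0.185022) R1:  2.345751 phi_2 - 0.588999 phi_3 = -0.837649
  R3 <- R3 - (-0.7545/2.4289) R1 = R3 - (-0.310634) R1:  -0.588999 phi_2 + 2.194526 phi_3 = -0.098699
  R3 <- R3 - (-0.588999/2.345751) R2 = R3 - (-0.251092) R2:  2.046633 phi_3 = -0.309026
Back-substitution:
  phi_hat_3 = -0.309026 / 2.046633 = -0.150992
  phi_hat_2 = (-0.837649 - (-0.588999)(-0.150992)) / 2.345751 = -0.395005
  phi_hat_1 = (-0.4494 - (-0.4494)(-0.395005) - (-0.7545)(-0.150992)) / 2.4289 = -0.30501
So phi_hat = [-0.3050, -0.3950, -0.1510].
Therefore phi_hat_3 = -0.1510.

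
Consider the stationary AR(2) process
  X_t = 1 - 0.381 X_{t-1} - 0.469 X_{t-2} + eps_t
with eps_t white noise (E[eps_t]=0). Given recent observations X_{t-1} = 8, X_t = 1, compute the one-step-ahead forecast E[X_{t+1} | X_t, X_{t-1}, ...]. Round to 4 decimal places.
E[X_{t+1} \mid \mathcal F_t] = -3.1330

For an AR(p) model X_t = c + sum_i phi_i X_{t-i} + eps_t, the
one-step-ahead conditional mean is
  E[X_{t+1} | X_t, ...] = c + sum_i phi_i X_{t+1-i}.
Substitute known values:
  E[X_{t+1} | ...] = 1 + (-0.381) * (1) + (-0.469) * (8)
                   = -3.1330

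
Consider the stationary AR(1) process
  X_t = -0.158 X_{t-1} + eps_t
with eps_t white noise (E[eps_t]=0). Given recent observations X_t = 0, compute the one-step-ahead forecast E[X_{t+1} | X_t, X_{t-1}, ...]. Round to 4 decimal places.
E[X_{t+1} \mid \mathcal F_t] = 0.0000

For an AR(p) model X_t = c + sum_i phi_i X_{t-i} + eps_t, the
one-step-ahead conditional mean is
  E[X_{t+1} | X_t, ...] = c + sum_i phi_i X_{t+1-i}.
Substitute known values:
  E[X_{t+1} | ...] = (-0.158) * (0)
                   = 0.0000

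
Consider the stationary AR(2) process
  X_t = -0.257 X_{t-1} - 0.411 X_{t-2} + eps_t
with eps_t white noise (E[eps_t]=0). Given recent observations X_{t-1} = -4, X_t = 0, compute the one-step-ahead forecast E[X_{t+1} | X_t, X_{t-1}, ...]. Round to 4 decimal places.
E[X_{t+1} \mid \mathcal F_t] = 1.6440

For an AR(p) model X_t = c + sum_i phi_i X_{t-i} + eps_t, the
one-step-ahead conditional mean is
  E[X_{t+1} | X_t, ...] = c + sum_i phi_i X_{t+1-i}.
Substitute known values:
  E[X_{t+1} | ...] = (-0.257) * (0) + (-0.411) * (-4)
                   = 1.6440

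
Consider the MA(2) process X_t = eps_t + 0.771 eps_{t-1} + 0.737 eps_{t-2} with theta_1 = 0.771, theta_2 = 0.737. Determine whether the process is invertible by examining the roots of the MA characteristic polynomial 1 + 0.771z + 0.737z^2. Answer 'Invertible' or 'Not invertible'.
\text{Invertible}

The MA(q) characteristic polynomial is P(z) = 1 + 0.771z + 0.737z^2.
Invertibility requires all roots to lie outside the unit circle, i.e. |z| > 1 for every root.
Set 1 + (0.771) z + (0.737) z^2 = 0, i.e. a z^2 + b z + c = 0 with a = 0.737, b = 0.771, c = 1.
Discriminant D = b^2 - 4ac = (0.771)^2 - 4*(0.737)*1 = 0.594441 - (2.948) = -2.353559.
D < 0, so the roots are the complex-conjugate pair z = (-b +/- i sqrt(-D)) / (2a) = -0.5231 +/- 1.0408i.
For a conjugate pair |z|^2 = z * conj(z) = (product of roots) = c/a = 1/(0.737) = 1.356852, so |z| = sqrt(1.356852) = 1.1648 for both roots.
Moduli of all roots: 1.1648, 1.1648.
All moduli strictly greater than 1? Yes.
Verdict: Invertible.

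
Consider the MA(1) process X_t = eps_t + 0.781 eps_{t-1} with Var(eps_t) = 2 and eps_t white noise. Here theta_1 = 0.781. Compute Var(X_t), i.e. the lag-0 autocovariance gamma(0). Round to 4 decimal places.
\gamma(0) = 3.2199

For an MA(q) process X_t = eps_t + sum_i theta_i eps_{t-i} with
Var(eps_t) = sigma^2, the variance is
  gamma(0) = sigma^2 * (1 + sum_i theta_i^2).
  sum_i theta_i^2 = (0.781)^2 = 0.609961.
  gamma(0) = 2 * (1 + 0.609961) = 2 * 1.609961 = 3.219922, which rounds to 3.2199.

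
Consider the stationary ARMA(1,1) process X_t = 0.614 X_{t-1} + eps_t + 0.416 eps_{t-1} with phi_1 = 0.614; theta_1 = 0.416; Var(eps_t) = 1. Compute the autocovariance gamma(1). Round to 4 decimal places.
\gamma(1) = 2.0756

Multiply the model equation by X_{t-k} and take expectations. With theta_0 = psi_0 = 1 and psi_j the MA(infinity) weights, this gives
  gamma(k) - sum_i phi_i gamma(k-i) = c_k,
  c_k = sigma^2 * sum_{j=k..q} theta_j psi_{j-k}   (c_k = 0 for k > q),
using gamma(-m) = gamma(m).
psi-weights needed (psi_j = theta_j + sum_i phi_i psi_{j-i}):
  psi_1 = theta_1 + phi_1 = 0.416 + (0.614) = 1.03
Right-hand sides:
  c_0 = sigma^2 (1 + theta_1 psi_1) = 1 * (1 + (0.416)(1.03)) = 1 * 1.42848 = 1.42848
  c_1 = sigma^2 theta_1 = 1 * (0.416) = 0.416
  c_2 = 0
Equations for k = 0 and k = 1 (AR order 1):
  gamma(0) = phi_1 gamma(1) + c_0
  gamma(1) = phi_1 gamma(0) + c_1
Substituting the second into the first: gamma(0) (1 - phi_1^2) = c_0 + phi_1 c_1, so
  gamma(0) = (c_0 + phi_1 c_1) / (1 - phi_1^2) = (1.42848 + (0.614)(0.416)) / (1 - (0.614)^2) = 1.683904 / 0.623004 = 2.702878.
  gamma(1) = phi_1 gamma(0) + c_1 = (0.614)(2.702878) + (0.416) = 2.075567.
Therefore gamma(1) = 2.0756 (to 4 decimal places).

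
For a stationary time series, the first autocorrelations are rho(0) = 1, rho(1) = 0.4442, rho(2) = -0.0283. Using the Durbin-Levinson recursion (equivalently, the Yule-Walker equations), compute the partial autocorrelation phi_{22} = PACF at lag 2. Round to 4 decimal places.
\phi_{22} = -0.2811

The PACF at lag k is phi_{kk}, the last component of the solution
to the Yule-Walker system G_k phi = r_k where
  (G_k)_{ij} = rho(|i - j|), (r_k)_i = rho(i), i,j = 1..k.
Equivalently, Durbin-Levinson gives phi_{kk} iteratively:
  phi_{11} = rho(1)
  phi_{kk} = [rho(k) - sum_{j=1..k-1} phi_{k-1,j} rho(k-j)]
            / [1 - sum_{j=1..k-1} phi_{k-1,j} rho(j)],
  phi_{k,j} = phi_{k-1,j} - phi_{kk} phi_{k-1,k-j},  j = 1..k-1.
Step k = 1:
  phi_11 = rho(1) = 0.4442.
Step k = 2:
  phi_22 = [rho(2) - phi_11 rho(1)] / [1 - phi_11 rho(1)] = [-0.0283 - (0.4442)(0.4442)] / [1 - (0.4442)(0.4442)]
         = -0.22561364 / 0.80268636 = -0.2811.
Therefore phi_{22} = -0.2811.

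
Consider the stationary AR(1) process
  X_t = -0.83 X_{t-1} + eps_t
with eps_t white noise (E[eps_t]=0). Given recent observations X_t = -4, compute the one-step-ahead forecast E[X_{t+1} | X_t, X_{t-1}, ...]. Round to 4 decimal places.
E[X_{t+1} \mid \mathcal F_t] = 3.3200

For an AR(p) model X_t = c + sum_i phi_i X_{t-i} + eps_t, the
one-step-ahead conditional mean is
  E[X_{t+1} | X_t, ...] = c + sum_i phi_i X_{t+1-i}.
Substitute known values:
  E[X_{t+1} | ...] = (-0.83) * (-4)
                   = 3.3200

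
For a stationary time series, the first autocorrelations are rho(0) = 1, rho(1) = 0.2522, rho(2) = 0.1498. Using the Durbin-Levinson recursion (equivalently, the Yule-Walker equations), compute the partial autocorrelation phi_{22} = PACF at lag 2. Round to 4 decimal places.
\phi_{22} = 0.0920

The PACF at lag k is phi_{kk}, the last component of the solution
to the Yule-Walker system G_k phi = r_k where
  (G_k)_{ij} = rho(|i - j|), (r_k)_i = rho(i), i,j = 1..k.
Equivalently, Durbin-Levinson gives phi_{kk} iteratively:
  phi_{11} = rho(1)
  phi_{kk} = [rho(k) - sum_{j=1..k-1} phi_{k-1,j} rho(k-j)]
            / [1 - sum_{j=1..k-1} phi_{k-1,j} rho(j)],
  phi_{k,j} = phi_{k-1,j} - phi_{kk} phi_{k-1,k-j},  j = 1..k-1.
Step k = 1:
  phi_11 = rho(1) = 0.2522.
Step k = 2:
  phi_22 = [rho(2) - phi_11 rho(1)] / [1 - phi_11 rho(1)] = [0.1498 - (0.2522)(0.2522)] / [1 - (0.2522)(0.2522)]
         = 0.08619516 / 0.93639516 = 0.092.
Therefore phi_{22} = 0.0920.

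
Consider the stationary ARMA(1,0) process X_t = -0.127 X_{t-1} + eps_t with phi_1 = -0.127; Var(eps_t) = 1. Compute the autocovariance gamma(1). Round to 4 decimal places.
\gamma(1) = -0.1291

Multiply the model equation by X_{t-k} and take expectations. With theta_0 = psi_0 = 1 and psi_j the MA(infinity) weights, this gives
  gamma(k) - sum_i phi_i gamma(k-i) = c_k,
  c_k = sigma^2 * sum_{j=k..q} theta_j psi_{j-k}   (c_k = 0 for k > q),
using gamma(-m) = gamma(m).
Pure AR (q = 0): c_0 = sigma^2 = 1, c_k = 0 for k >= 1.
Equations for k = 0 and k = 1 (AR order 1):
  gamma(0) = phi_1 gamma(1) + c_0
  gamma(1) = phi_1 gamma(0) + c_1
Substituting the second into the first: gamma(0) (1 - phi_1^2) = c_0 + phi_1 c_1, so
  gamma(0) = c_0 / (1 - phi_1^2) = 1 / (1 - (-0.127)^2) = 1 / 0.983871 = 1.016393.
  gamma(1) = phi_1 gamma(0) = (-0.127)(1.016393) = -0.129082.
Therefore gamma(1) = -0.1291 (to 4 decimal places).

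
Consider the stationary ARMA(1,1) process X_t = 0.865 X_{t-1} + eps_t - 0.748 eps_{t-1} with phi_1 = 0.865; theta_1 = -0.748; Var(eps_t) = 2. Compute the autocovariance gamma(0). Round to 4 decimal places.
\gamma(0) = 2.1087

Multiply the model equation by X_{t-k} and take expectations. With theta_0 = psi_0 = 1 and psi_j the MA(infinity) weights, this gives
  gamma(k) - sum_i phi_i gamma(k-i) = c_k,
  c_k = sigma^2 * sum_{j=k..q} theta_j psi_{j-k}   (c_k = 0 for k > q),
using gamma(-m) = gamma(m).
psi-weights needed (psi_j = theta_j + sum_i phi_i psi_{j-i}):
  psi_1 = theta_1 + phi_1 = -0.748 + (0.865) = 0.117
Right-hand sides:
  c_0 = sigma^2 (1 + theta_1 psi_1) = 2 * (1 + (-0.748)(0.117)) = 2 * 0.912484 = 1.824968
  c_1 = sigma^2 theta_1 = 2 * (-0.748) = -1.496
  c_2 = 0
Equations for k = 0 and k = 1 (AR order 1):
  gamma(0) = phi_1 gamma(1) + c_0
  gamma(1) = phi_1 gamma(0) + c_1
Substituting the second into the first: gamma(0) (1 - phi_1^2) = c_0 + phi_1 c_1, so
  gamma(0) = (c_0 + phi_1 c_1) / (1 - phi_1^2) = (1.824968 + (0.865)(-1.496)) / (1 - (0.865)^2) = 0.530928 / 0.251775 = 2.10874.
Therefore gamma(0) = 2.1087 (to 4 decimal places).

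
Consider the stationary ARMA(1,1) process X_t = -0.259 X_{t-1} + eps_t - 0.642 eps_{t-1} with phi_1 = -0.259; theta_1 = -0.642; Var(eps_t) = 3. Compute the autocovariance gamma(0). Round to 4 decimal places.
\gamma(0) = 5.6105

Multiply the model equation by X_{t-k} and take expectations. With theta_0 = psi_0 = 1 and psi_j the MA(infinity) weights, this gives
  gamma(k) - sum_i phi_i gamma(k-i) = c_k,
  c_k = sigma^2 * sum_{j=k..q} theta_j psi_{j-k}   (c_k = 0 for k > q),
using gamma(-m) = gamma(m).
psi-weights needed (psi_j = theta_j + sum_i phi_i psi_{j-i}):
  psi_1 = theta_1 + phi_1 = -0.642 + (-0.259) = -0.901
Right-hand sides:
  c_0 = sigma^2 (1 + theta_1 psi_1) = 3 * (1 + (-0.642)(-0.901)) = 3 * 1.578442 = 4.735326
  c_1 = sigma^2 theta_1 = 3 * (-0.642) = -1.926
  c_2 = 0
Equations for k = 0 and k = 1 (AR order 1):
  gamma(0) = phi_1 gamma(1) + c_0
  gamma(1) = phi_1 gamma(0) + c_1
Substituting the second into the first: gamma(0) (1 - phi_1^2) = c_0 + phi_1 c_1, so
  gamma(0) = (c_0 + phi_1 c_1) / (1 - phi_1^2) = (4.735326 + (-0.259)(-1.926)) / (1 - (-0.259)^2) = 5.23416 / 0.932919 = 5.610519.
Therefore gamma(0) = 5.6105 (to 4 decimal places).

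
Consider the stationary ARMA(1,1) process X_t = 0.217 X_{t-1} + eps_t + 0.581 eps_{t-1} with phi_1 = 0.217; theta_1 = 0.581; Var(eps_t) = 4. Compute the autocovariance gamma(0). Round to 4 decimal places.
\gamma(0) = 6.6731

Multiply the model equation by X_{t-k} and take expectations. With theta_0 = psi_0 = 1 and psi_j the MA(infinity) weights, this gives
  gamma(k) - sum_i phi_i gamma(k-i) = c_k,
  c_k = sigma^2 * sum_{j=k..q} theta_j psi_{j-k}   (c_k = 0 for k > q),
using gamma(-m) = gamma(m).
psi-weights needed (psi_j = theta_j + sum_i phi_i psi_{j-i}):
  psi_1 = theta_1 + phi_1 = 0.581 + (0.217) = 0.798
Right-hand sides:
  c_0 = sigma^2 (1 + theta_1 psi_1) = 4 * (1 + (0.581)(0.798)) = 4 * 1.463638 = 5.854552
  c_1 = sigma^2 theta_1 = 4 * (0.581) = 2.324
  c_2 = 0
Equations for k = 0 and k = 1 (AR order 1):
  gamma(0) = phi_1 gamma(1) + c_0
  gamma(1) = phi_1 gamma(0) + c_1
Substituting the second into the first: gamma(0) (1 - phi_1^2) = c_0 + phi_1 c_1, so
  gamma(0) = (c_0 + phi_1 c_1) / (1 - phi_1^2) = (5.854552 + (0.217)(2.324)) / (1 - (0.217)^2) = 6.35886 / 0.952911 = 6.673089.
Therefore gamma(0) = 6.6731 (to 4 decimal places).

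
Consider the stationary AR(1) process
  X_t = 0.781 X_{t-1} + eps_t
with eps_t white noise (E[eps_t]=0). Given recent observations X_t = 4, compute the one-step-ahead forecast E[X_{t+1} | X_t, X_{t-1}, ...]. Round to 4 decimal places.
E[X_{t+1} \mid \mathcal F_t] = 3.1240

For an AR(p) model X_t = c + sum_i phi_i X_{t-i} + eps_t, the
one-step-ahead conditional mean is
  E[X_{t+1} | X_t, ...] = c + sum_i phi_i X_{t+1-i}.
Substitute known values:
  E[X_{t+1} | ...] = (0.781) * (4)
                   = 3.1240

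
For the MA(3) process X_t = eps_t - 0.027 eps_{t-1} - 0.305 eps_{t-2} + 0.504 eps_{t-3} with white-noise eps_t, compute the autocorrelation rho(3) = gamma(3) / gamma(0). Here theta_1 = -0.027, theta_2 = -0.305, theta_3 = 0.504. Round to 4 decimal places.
\rho(3) = 0.3740

For an MA(q) process with theta_0 = 1, the autocovariance is
  gamma(k) = sigma^2 * sum_{i=0..q-k} theta_i * theta_{i+k},
and rho(k) = gamma(k) / gamma(0). Sigma^2 cancels.
  numerator   = (1)*(0.504) = 0.504.
  denominator = (1)^2 + (-0.027)^2 + (-0.305)^2 + (0.504)^2 = 1.34777.
  rho(3) = 0.504 / 1.34777 = 0.3740.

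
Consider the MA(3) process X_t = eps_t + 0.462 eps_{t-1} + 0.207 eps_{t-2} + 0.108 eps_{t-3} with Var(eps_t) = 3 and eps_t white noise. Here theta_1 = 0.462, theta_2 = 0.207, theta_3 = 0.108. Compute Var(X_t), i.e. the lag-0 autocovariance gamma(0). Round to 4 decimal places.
\gamma(0) = 3.8039

For an MA(q) process X_t = eps_t + sum_i theta_i eps_{t-i} with
Var(eps_t) = sigma^2, the variance is
  gamma(0) = sigma^2 * (1 + sum_i theta_i^2).
  sum_i theta_i^2 = (0.462)^2 + (0.207)^2 + (0.108)^2 = 0.213444 + 0.042849 + 0.011664 = 0.267957.
  gamma(0) = 3 * (1 + 0.267957) = 3 * 1.267957 = 3.803871, which rounds to 3.8039.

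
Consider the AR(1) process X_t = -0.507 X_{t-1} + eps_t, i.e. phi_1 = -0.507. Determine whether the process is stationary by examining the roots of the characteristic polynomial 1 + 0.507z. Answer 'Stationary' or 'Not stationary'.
\text{Stationary}

The AR(p) characteristic polynomial is P(z) = 1 + 0.507z.
Stationarity requires all roots to lie outside the unit circle, i.e. |z| > 1 for every root.
This is linear in z: 1 + (0.507) z = 0  =>  z = -1/(0.507) = -1.972387,  |z| = 1.972387.
Moduli of all roots: 1.9724.
All moduli strictly greater than 1? Yes.
Verdict: Stationary.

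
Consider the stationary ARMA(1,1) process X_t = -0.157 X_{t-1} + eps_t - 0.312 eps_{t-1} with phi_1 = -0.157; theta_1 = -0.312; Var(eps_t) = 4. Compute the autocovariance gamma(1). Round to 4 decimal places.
\gamma(1) = -2.0176

Multiply the model equation by X_{t-k} and take expectations. With theta_0 = psi_0 = 1 and psi_j the MA(infinity) weights, this gives
  gamma(k) - sum_i phi_i gamma(k-i) = c_k,
  c_k = sigma^2 * sum_{j=k..q} theta_j psi_{j-k}   (c_k = 0 for k > q),
using gamma(-m) = gamma(m).
psi-weights needed (psi_j = theta_j + sum_i phi_i psi_{j-i}):
  psi_1 = theta_1 + phi_1 = -0.312 + (-0.157) = -0.469
Right-hand sides:
  c_0 = sigma^2 (1 + theta_1 psi_1) = 4 * (1 + (-0.312)(-0.469)) = 4 * 1.146328 = 4.585312
  c_1 = sigma^2 theta_1 = 4 * (-0.312) = -1.248
  c_2 = 0
Equations for k = 0 and k = 1 (AR order 1):
  gamma(0) = phi_1 gamma(1) + c_0
  gamma(1) = phi_1 gamma(0) + c_1
Substituting the second into the first: gamma(0) (1 - phi_1^2) = c_0 + phi_1 c_1, so
  gamma(0) = (c_0 + phi_1 c_1) / (1 - phi_1^2) = (4.585312 + (-0.157)(-1.248)) / (1 - (-0.157)^2) = 4.781248 / 0.975351 = 4.902079.
  gamma(1) = phi_1 gamma(0) + c_1 = (-0.157)(4.902079) + (-1.248) = -2.017626.
Therefore gamma(1) = -2.0176 (to 4 decimal places).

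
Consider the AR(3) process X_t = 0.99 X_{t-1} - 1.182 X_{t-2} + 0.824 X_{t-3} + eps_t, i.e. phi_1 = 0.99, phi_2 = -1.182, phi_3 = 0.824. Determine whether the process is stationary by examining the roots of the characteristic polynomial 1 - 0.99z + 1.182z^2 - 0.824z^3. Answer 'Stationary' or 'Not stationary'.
\text{Not stationary}

The AR(p) characteristic polynomial is P(z) = 1 - 0.99z + 1.182z^2 - 0.824z^3.
Stationarity requires all roots to lie outside the unit circle, i.e. |z| > 1 for every root.
Degree 3: look for a simple real root z0 first, then factor out (1 - z/z0) and solve the remaining quadratic.
Testing z0 = 1.25: P(1.25) = 1 + (-0.99)(1.25) + (1.182)(1.25)^2 + (-0.824)(1.25)^3
  = 1 + (-1.2375) + (1.846875) + (-1.609375) = 0.  So z_0 = 1.25 is a root, |z_0| = 1.25.
Divide out the factor (1 - 0.8 z) = (1 - z/z0) (since 1/z0 = 0.8):
  P(z) = (1 - 0.8 z)(1 + (-0.19) z + (1.03) z^2)
  [check: z-coef -0.19 - (0.8) = -0.99; z^2-coef 1.03 - (0.8)(-0.19) = 1.182; z^3-coef -(0.8)(1.03) = -0.824.]
Remaining roots from the quadratic factor 1 + (-0.19) z + (1.03) z^2:
  Set 1 + (-0.19) z + (1.03) z^2 = 0, i.e. a z^2 + b z + c = 0 with a = 1.03, b = -0.19, c = 1.
  Discriminant D = b^2 - 4ac = (-0.19)^2 - 4*(1.03)*1 = 0.0361 - (4.12) = -4.0839.
  D < 0, so the roots are the complex-conjugate pair z = (-b +/- i sqrt(-D)) / (2a) = 0.0922 +/- 0.981i.
  For a conjugate pair |z|^2 = z * conj(z) = (product of roots) = c/a = 1/(1.03) = 0.970874, so |z| = sqrt(0.970874) = 0.9853 for both roots.
Moduli of all roots: 1.2500, 0.9853, 0.9853.
All moduli strictly greater than 1? No.
Verdict: Not stationary.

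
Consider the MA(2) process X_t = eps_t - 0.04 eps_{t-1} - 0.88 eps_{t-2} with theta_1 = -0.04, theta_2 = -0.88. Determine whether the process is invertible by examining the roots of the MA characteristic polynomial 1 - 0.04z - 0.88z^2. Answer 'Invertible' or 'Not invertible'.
\text{Invertible}

The MA(q) characteristic polynomial is P(z) = 1 - 0.04z - 0.88z^2.
Invertibility requires all roots to lie outside the unit circle, i.e. |z| > 1 for every root.
Set 1 + (-0.04) z + (-0.88) z^2 = 0, i.e. a z^2 + b z + c = 0 with a = -0.88, b = -0.04, c = 1.
Discriminant D = b^2 - 4ac = (-0.04)^2 - 4*(-0.88)*1 = 0.0016 - (-3.52) = 3.5216.
D >= 0, so the roots are real: z = (-b +/- sqrt(D)) / (2a) = (0.04 +/- 1.876593) / (-1.76).
  z_1 = (0.04 + 1.876593) / (-1.76) = -1.089,   |z_1| = 1.089.
  z_2 = (0.04 - 1.876593) / (-1.76) = 1.0435,   |z_2| = 1.0435.
Moduli of all roots: 1.0890, 1.0435.
All moduli strictly greater than 1? Yes.
Verdict: Invertible.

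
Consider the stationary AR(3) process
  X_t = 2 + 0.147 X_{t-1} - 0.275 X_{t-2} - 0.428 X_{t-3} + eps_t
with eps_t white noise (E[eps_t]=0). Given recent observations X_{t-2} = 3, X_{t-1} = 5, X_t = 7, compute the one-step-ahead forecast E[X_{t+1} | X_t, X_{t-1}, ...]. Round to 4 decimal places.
E[X_{t+1} \mid \mathcal F_t] = 0.3700

For an AR(p) model X_t = c + sum_i phi_i X_{t-i} + eps_t, the
one-step-ahead conditional mean is
  E[X_{t+1} | X_t, ...] = c + sum_i phi_i X_{t+1-i}.
Substitute known values:
  E[X_{t+1} | ...] = 2 + (0.147) * (7) + (-0.275) * (5) + (-0.428) * (3)
                   = 0.3700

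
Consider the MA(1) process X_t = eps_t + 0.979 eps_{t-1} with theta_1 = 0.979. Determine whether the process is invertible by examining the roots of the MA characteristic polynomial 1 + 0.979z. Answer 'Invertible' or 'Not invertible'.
\text{Invertible}

The MA(q) characteristic polynomial is P(z) = 1 + 0.979z.
Invertibility requires all roots to lie outside the unit circle, i.e. |z| > 1 for every root.
This is linear in z: 1 + (0.979) z = 0  =>  z = -1/(0.979) = -1.02145,  |z| = 1.02145.
Moduli of all roots: 1.0215.
All moduli strictly greater than 1? Yes.
Verdict: Invertible.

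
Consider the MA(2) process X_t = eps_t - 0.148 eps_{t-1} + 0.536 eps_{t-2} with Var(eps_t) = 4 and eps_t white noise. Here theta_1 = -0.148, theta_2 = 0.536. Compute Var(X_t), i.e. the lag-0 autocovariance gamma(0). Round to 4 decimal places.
\gamma(0) = 5.2368

For an MA(q) process X_t = eps_t + sum_i theta_i eps_{t-i} with
Var(eps_t) = sigma^2, the variance is
  gamma(0) = sigma^2 * (1 + sum_i theta_i^2).
  sum_i theta_i^2 = (-0.148)^2 + (0.536)^2 = 0.021904 + 0.287296 = 0.3092.
  gamma(0) = 4 * (1 + 0.3092) = 4 * 1.3092 = 5.2368.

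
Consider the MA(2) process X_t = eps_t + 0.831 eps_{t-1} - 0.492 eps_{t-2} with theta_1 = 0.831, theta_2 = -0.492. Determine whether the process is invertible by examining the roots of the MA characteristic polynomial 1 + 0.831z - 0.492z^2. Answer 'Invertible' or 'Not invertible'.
\text{Not invertible}

The MA(q) characteristic polynomial is P(z) = 1 + 0.831z - 0.492z^2.
Invertibility requires all roots to lie outside the unit circle, i.e. |z| > 1 for every root.
Set 1 + (0.831) z + (-0.492) z^2 = 0, i.e. a z^2 + b z + c = 0 with a = -0.492, b = 0.831, c = 1.
Discriminant D = b^2 - 4ac = (0.831)^2 - 4*(-0.492)*1 = 0.690561 - (-1.968) = 2.658561.
D >= 0, so the roots are real: z = (-b +/- sqrt(D)) / (2a) = (-0.831 +/- 1.630509) / (-0.984).
  z_1 = (-0.831 + 1.630509) / (-0.984) = -0.8125,   |z_1| = 0.8125.
  z_2 = (-0.831 - 1.630509) / (-0.984) = 2.5015,   |z_2| = 2.5015.
Moduli of all roots: 0.8125, 2.5015.
All moduli strictly greater than 1? No.
Verdict: Not invertible.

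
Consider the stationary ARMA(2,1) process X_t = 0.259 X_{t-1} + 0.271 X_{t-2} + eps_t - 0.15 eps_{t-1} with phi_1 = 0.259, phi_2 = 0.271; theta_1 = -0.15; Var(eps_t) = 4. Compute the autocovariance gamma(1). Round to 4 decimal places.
\gamma(1) = 0.7847

Multiply the model equation by X_{t-k} and take expectations. With theta_0 = psi_0 = 1 and psi_j the MA(infinity) weights, this gives
  gamma(k) - sum_i phi_i gamma(k-i) = c_k,
  c_k = sigma^2 * sum_{j=k..q} theta_j psi_{j-k}   (c_k = 0 for k > q),
using gamma(-m) = gamma(m).
psi-weights needed (psi_j = theta_j + sum_i phi_i psi_{j-i}):
  psi_1 = theta_1 + phi_1 = -0.15 + (0.259) = 0.109
Right-hand sides:
  c_0 = sigma^2 (1 + theta_1 psi_1) = 4 * (1 + (-0.15)(0.109)) = 4 * 0.98365 = 3.9346
  c_1 = sigma^2 theta_1 = 4 * (-0.15) = -0.6
  c_2 = 0
Equations for k = 0, 1, 2 (AR order 2, c_2 = 0):
  (E0) gamma(0) = phi_1 gamma(1) + phi_2 gamma(2) + c_0
  (E1) gamma(1) = phi_1 gamma(0) + phi_2 gamma(1) + c_1
  (E2) gamma(2) = phi_1 gamma(1) + phi_2 gamma(0)
From (E1): gamma(1) = A gamma(0) + B with
  A = phi_1 / (1 - phi_2) = 0.259 / 0.729 = 0.355281,   B = c_1 / (1 - phi_2) = -0.6 / 0.729 = -0.823045.
Insert (E2) into (E0): gamma(0) (1 - phi_2^2) = phi_1 (1 + phi_2) gamma(1) + c_0.
  phi_1 (1 + phi_2) = (0.259)(1.271) = 0.329189,   1 - phi_2^2 = 0.926559.
Replace gamma(1) by A gamma(0) + B and collect gamma(0):
  gamma(0) [0.926559 - (0.329189)(0.355281)] = (0.329189)(-0.823045) + 3.9346
  gamma(0) * 0.809604 = 3.663663
  gamma(0) = 3.663663 / 0.809604 = 4.525251.
  gamma(1) = A gamma(0) + B = (0.355281)(4.525251) + (-0.823045) = 0.784691.
Therefore gamma(1) = 0.7847 (to 4 decimal places).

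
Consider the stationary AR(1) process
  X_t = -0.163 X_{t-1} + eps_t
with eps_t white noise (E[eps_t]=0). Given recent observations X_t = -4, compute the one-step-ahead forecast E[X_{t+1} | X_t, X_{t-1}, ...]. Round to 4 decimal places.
E[X_{t+1} \mid \mathcal F_t] = 0.6520

For an AR(p) model X_t = c + sum_i phi_i X_{t-i} + eps_t, the
one-step-ahead conditional mean is
  E[X_{t+1} | X_t, ...] = c + sum_i phi_i X_{t+1-i}.
Substitute known values:
  E[X_{t+1} | ...] = (-0.163) * (-4)
                   = 0.6520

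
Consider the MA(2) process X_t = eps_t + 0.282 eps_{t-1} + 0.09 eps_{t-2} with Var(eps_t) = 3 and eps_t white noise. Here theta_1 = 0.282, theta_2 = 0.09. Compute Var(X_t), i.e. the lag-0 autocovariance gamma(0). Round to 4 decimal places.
\gamma(0) = 3.2629

For an MA(q) process X_t = eps_t + sum_i theta_i eps_{t-i} with
Var(eps_t) = sigma^2, the variance is
  gamma(0) = sigma^2 * (1 + sum_i theta_i^2).
  sum_i theta_i^2 = (0.282)^2 + (0.09)^2 = 0.079524 + 0.0081 = 0.087624.
  gamma(0) = 3 * (1 + 0.087624) = 3 * 1.087624 = 3.262872, which rounds to 3.2629.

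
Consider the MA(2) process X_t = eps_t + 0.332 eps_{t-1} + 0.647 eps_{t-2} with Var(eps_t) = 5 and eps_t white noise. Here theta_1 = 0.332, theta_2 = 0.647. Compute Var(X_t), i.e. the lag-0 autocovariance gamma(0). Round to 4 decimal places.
\gamma(0) = 7.6442

For an MA(q) process X_t = eps_t + sum_i theta_i eps_{t-i} with
Var(eps_t) = sigma^2, the variance is
  gamma(0) = sigma^2 * (1 + sum_i theta_i^2).
  sum_i theta_i^2 = (0.332)^2 + (0.647)^2 = 0.110224 + 0.418609 = 0.528833.
  gamma(0) = 5 * (1 + 0.528833) = 5 * 1.528833 = 7.644165, which rounds to 7.6442.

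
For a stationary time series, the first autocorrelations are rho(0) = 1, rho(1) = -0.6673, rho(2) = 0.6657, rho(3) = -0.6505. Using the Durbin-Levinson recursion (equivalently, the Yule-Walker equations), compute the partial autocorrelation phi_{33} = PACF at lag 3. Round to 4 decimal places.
\phi_{33} = -0.2518

The PACF at lag k is phi_{kk}, the last component of the solution
to the Yule-Walker system G_k phi = r_k where
  (G_k)_{ij} = rho(|i - j|), (r_k)_i = rho(i), i,j = 1..k.
Equivalently, Durbin-Levinson gives phi_{kk} iteratively:
  phi_{11} = rho(1)
  phi_{kk} = [rho(k) - sum_{j=1..k-1} phi_{k-1,j} rho(k-j)]
            / [1 - sum_{j=1..k-1} phi_{k-1,j} rho(j)],
  phi_{k,j} = phi_{k-1,j} - phi_{kk} phi_{k-1,k-j},  j = 1..k-1.
Step k = 1:
  phi_11 = rho(1) = -0.6673.
Step k = 2:
  phi_22 = [rho(2) - phi_11 rho(1)] / [1 - phi_11 rho(1)] = [0.6657 - (-0.6673)(-0.6673)] / [1 - (-0.6673)(-0.6673)]
         = 0.22041071 / 0.55471071 = 0.397344.
  Update: phi_21 = phi_11 - phi_22 phi_11 = -0.6673 - (0.397344)(-0.6673) = -0.402153.
Step k = 3:
  phi_33 = [rho(3) - phi_21 rho(2) - phi_22 rho(1)] / [1 - phi_21 rho(1) - phi_22 rho(2)]
    numerator   = -0.6505 - (-0.402153)(0.6657) - (0.397344)(-0.6673) = -0.11763964
    denominator = 1 - (-0.402153)(-0.6673) - (0.397344)(0.6657) = 0.46713194
  phi_33 = -0.11763964 / 0.46713194 = -0.2518.
Therefore phi_{33} = -0.2518.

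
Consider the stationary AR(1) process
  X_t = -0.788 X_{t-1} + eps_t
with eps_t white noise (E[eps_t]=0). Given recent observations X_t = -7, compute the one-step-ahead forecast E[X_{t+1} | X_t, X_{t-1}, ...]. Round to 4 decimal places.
E[X_{t+1} \mid \mathcal F_t] = 5.5160

For an AR(p) model X_t = c + sum_i phi_i X_{t-i} + eps_t, the
one-step-ahead conditional mean is
  E[X_{t+1} | X_t, ...] = c + sum_i phi_i X_{t+1-i}.
Substitute known values:
  E[X_{t+1} | ...] = (-0.788) * (-7)
                   = 5.5160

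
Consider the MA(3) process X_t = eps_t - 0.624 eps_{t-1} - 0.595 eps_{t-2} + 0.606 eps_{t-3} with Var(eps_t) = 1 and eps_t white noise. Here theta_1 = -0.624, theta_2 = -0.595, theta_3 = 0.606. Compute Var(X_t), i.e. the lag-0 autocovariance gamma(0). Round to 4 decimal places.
\gamma(0) = 2.1106

For an MA(q) process X_t = eps_t + sum_i theta_i eps_{t-i} with
Var(eps_t) = sigma^2, the variance is
  gamma(0) = sigma^2 * (1 + sum_i theta_i^2).
  sum_i theta_i^2 = (-0.624)^2 + (-0.595)^2 + (0.606)^2 = 0.389376 + 0.354025 + 0.367236 = 1.110637.
  gamma(0) = 1 * (1 + 1.110637) = 1 * 2.110637 = 2.110637, which rounds to 2.1106.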